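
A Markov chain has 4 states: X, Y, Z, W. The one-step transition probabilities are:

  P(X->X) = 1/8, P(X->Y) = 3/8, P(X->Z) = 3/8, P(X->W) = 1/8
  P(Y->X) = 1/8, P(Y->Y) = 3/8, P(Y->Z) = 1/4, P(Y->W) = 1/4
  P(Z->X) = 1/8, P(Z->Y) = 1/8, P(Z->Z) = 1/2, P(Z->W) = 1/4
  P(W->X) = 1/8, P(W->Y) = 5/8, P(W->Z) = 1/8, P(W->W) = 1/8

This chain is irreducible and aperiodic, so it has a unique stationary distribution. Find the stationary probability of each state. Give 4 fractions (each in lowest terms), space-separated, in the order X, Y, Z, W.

The stationary distribution satisfies pi = pi * P, i.e.:
  pi_X = 1/8*pi_X + 1/8*pi_Y + 1/8*pi_Z + 1/8*pi_W
  pi_Y = 3/8*pi_X + 3/8*pi_Y + 1/8*pi_Z + 5/8*pi_W
  pi_Z = 3/8*pi_X + 1/4*pi_Y + 1/2*pi_Z + 1/8*pi_W
  pi_W = 1/8*pi_X + 1/4*pi_Y + 1/4*pi_Z + 1/8*pi_W
with normalization: pi_X + pi_Y + pi_Z + pi_W = 1.

Using the first 3 balance equations plus normalization, the linear system A*pi = b is:
  [-7/8, 1/8, 1/8, 1/8] . pi = 0
  [3/8, -5/8, 1/8, 5/8] . pi = 0
  [3/8, 1/4, -1/2, 1/8] . pi = 0
  [1, 1, 1, 1] . pi = 1

Solving yields:
  pi_X = 1/8
  pi_Y = 25/72
  pi_Z = 23/72
  pi_W = 5/24

Verification (pi * P):
  1/8*1/8 + 25/72*1/8 + 23/72*1/8 + 5/24*1/8 = 1/8 = pi_X  (ok)
  1/8*3/8 + 25/72*3/8 + 23/72*1/8 + 5/24*5/8 = 25/72 = pi_Y  (ok)
  1/8*3/8 + 25/72*1/4 + 23/72*1/2 + 5/24*1/8 = 23/72 = pi_Z  (ok)
  1/8*1/8 + 25/72*1/4 + 23/72*1/4 + 5/24*1/8 = 5/24 = pi_W  (ok)

Answer: 1/8 25/72 23/72 5/24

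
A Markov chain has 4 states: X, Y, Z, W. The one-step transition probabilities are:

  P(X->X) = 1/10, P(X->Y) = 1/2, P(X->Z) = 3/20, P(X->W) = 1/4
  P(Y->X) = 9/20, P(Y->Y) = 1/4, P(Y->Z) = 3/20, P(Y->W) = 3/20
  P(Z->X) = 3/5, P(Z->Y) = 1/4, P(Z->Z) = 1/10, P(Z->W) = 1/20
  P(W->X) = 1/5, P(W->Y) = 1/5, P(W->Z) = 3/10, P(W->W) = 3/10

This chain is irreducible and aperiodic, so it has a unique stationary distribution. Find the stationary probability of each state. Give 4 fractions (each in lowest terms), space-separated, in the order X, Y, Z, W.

Answer: 1054/3331 1064/3331 568/3331 645/3331

Derivation:
The stationary distribution satisfies pi = pi * P, i.e.:
  pi_X = 1/10*pi_X + 9/20*pi_Y + 3/5*pi_Z + 1/5*pi_W
  pi_Y = 1/2*pi_X + 1/4*pi_Y + 1/4*pi_Z + 1/5*pi_W
  pi_Z = 3/20*pi_X + 3/20*pi_Y + 1/10*pi_Z + 3/10*pi_W
  pi_W = 1/4*pi_X + 3/20*pi_Y + 1/20*pi_Z + 3/10*pi_W
with normalization: pi_X + pi_Y + pi_Z + pi_W = 1.

Using the first 3 balance equations plus normalization, the linear system A*pi = b is:
  [-9/10, 9/20, 3/5, 1/5] . pi = 0
  [1/2, -3/4, 1/4, 1/5] . pi = 0
  [3/20, 3/20, -9/10, 3/10] . pi = 0
  [1, 1, 1, 1] . pi = 1

Solving yields:
  pi_X = 1054/3331
  pi_Y = 1064/3331
  pi_Z = 568/3331
  pi_W = 645/3331

Verification (pi * P):
  1054/3331*1/10 + 1064/3331*9/20 + 568/3331*3/5 + 645/3331*1/5 = 1054/3331 = pi_X  (ok)
  1054/3331*1/2 + 1064/3331*1/4 + 568/3331*1/4 + 645/3331*1/5 = 1064/3331 = pi_Y  (ok)
  1054/3331*3/20 + 1064/3331*3/20 + 568/3331*1/10 + 645/3331*3/10 = 568/3331 = pi_Z  (ok)
  1054/3331*1/4 + 1064/3331*3/20 + 568/3331*1/20 + 645/3331*3/10 = 645/3331 = pi_W  (ok)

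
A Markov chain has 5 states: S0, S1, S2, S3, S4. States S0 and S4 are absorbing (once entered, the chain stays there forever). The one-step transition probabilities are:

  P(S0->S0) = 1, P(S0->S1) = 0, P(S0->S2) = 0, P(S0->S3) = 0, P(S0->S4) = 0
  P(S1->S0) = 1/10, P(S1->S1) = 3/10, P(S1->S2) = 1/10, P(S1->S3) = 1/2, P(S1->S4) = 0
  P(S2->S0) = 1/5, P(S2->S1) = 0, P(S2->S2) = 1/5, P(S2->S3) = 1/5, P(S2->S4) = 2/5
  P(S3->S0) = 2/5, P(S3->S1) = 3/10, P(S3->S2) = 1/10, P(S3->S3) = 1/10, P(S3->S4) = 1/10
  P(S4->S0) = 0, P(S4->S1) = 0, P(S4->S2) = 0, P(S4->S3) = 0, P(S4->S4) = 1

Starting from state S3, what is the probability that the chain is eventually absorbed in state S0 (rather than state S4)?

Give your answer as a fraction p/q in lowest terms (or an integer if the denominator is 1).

Let a_i = P(absorbed in S0 | start in state i).
Boundary conditions: a_S0 = 1, a_S4 = 0.
For each transient state i, a_i = sum_j P(i->j) * a_j:
  a_S1 = 1/10*a_S0 + 3/10*a_S1 + 1/10*a_S2 + 1/2*a_S3 + 0*a_S4
  a_S2 = 1/5*a_S0 + 0*a_S1 + 1/5*a_S2 + 1/5*a_S3 + 2/5*a_S4
  a_S3 = 2/5*a_S0 + 3/10*a_S1 + 1/10*a_S2 + 1/10*a_S3 + 1/10*a_S4

Substituting a_S0 = 1 and a_S4 = 0, rearrange to (I - Q) a = r where r[i] = P(i -> S0):
  [7/10, -1/10, -1/2] . (a_S1, a_S2, a_S3) = 1/10
  [0, 4/5, -1/5] . (a_S1, a_S2, a_S3) = 1/5
  [-3/10, -1/10, 9/10] . (a_S1, a_S2, a_S3) = 2/5

Solving yields:
  a_S1 = 19/26
  a_S2 = 79/182
  a_S3 = 67/91

Starting state is S3, so the absorption probability is a_S3 = 67/91.

Answer: 67/91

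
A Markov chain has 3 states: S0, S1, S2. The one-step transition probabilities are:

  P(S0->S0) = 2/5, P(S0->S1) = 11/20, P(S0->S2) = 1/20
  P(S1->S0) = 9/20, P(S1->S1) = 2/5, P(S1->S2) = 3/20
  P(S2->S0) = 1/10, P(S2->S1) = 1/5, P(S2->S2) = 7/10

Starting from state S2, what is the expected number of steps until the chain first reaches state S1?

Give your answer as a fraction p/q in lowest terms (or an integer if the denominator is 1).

Answer: 4

Derivation:
Let h_i = expected steps to first reach S1 from state i.
Boundary: h_S1 = 0.
First-step equations for the other states:
  h_S0 = 1 + 2/5*h_S0 + 11/20*h_S1 + 1/20*h_S2
  h_S2 = 1 + 1/10*h_S0 + 1/5*h_S1 + 7/10*h_S2

Substituting h_S1 = 0 and rearranging gives the linear system (I - Q) h = 1:
  [3/5, -1/20] . (h_S0, h_S2) = 1
  [-1/10, 3/10] . (h_S0, h_S2) = 1

Solving yields:
  h_S0 = 2
  h_S2 = 4

Starting state is S2, so the expected hitting time is h_S2 = 4.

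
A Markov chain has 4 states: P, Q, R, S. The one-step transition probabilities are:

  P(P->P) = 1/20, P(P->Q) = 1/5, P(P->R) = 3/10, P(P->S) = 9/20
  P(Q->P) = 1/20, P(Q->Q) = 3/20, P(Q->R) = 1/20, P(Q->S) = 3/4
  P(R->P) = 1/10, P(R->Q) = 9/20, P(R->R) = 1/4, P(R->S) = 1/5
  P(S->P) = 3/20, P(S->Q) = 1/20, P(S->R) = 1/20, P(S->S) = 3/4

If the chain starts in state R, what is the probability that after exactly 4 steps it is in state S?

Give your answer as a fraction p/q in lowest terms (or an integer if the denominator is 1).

Computing P^4 by repeated multiplication:
P^1 =
  P: [1/20, 1/5, 3/10, 9/20]
  Q: [1/20, 3/20, 1/20, 3/4]
  R: [1/10, 9/20, 1/4, 1/5]
  S: [3/20, 1/20, 1/20, 3/4]
P^2 =
  P: [11/100, 79/400, 49/400, 57/100]
  Q: [51/400, 37/400, 29/400, 283/400]
  R: [33/400, 21/100, 1/8, 233/400]
  S: [51/400, 39/400, 39/400, 271/400]
P^3 =
  P: [181/1600, 541/4000, 51/500, 5197/8000]
  Q: [199/1600, 859/8000, 771/8000, 43/64]
  R: [229/2000, 1067/8000, 153/1600, 1313/2000]
  S: [981/8000, 943/8000, 811/8000, 1053/1600]
P^4 =
  P: [1921/16000, 19407/160000, 15789/160000, 52797/80000]
  Q: [19521/160000, 18871/160000, 16059/160000, 105549/160000]
  R: [19269/160000, 9501/80000, 391/4000, 106089/160000]
  S: [19341/160000, 19317/160000, 16149/160000, 105193/160000]

(P^4)[R -> S] = 106089/160000

Answer: 106089/160000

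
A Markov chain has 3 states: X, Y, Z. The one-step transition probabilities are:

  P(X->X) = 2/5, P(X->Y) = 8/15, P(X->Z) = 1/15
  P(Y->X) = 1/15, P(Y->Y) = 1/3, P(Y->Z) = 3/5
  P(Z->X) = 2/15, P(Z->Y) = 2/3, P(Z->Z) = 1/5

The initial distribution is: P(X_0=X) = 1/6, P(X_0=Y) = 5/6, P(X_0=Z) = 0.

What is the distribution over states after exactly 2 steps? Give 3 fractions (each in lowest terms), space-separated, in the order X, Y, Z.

Answer: 191/1350 713/1350 223/675

Derivation:
Propagating the distribution step by step (d_{t+1} = d_t * P):
d_0 = (X=1/6, Y=5/6, Z=0)
  d_1[X] = 1/6*2/5 + 5/6*1/15 + 0*2/15 = 11/90
  d_1[Y] = 1/6*8/15 + 5/6*1/3 + 0*2/3 = 11/30
  d_1[Z] = 1/6*1/15 + 5/6*3/5 + 0*1/5 = 23/45
d_1 = (X=11/90, Y=11/30, Z=23/45)
  d_2[X] = 11/90*2/5 + 11/30*1/15 + 23/45*2/15 = 191/1350
  d_2[Y] = 11/90*8/15 + 11/30*1/3 + 23/45*2/3 = 713/1350
  d_2[Z] = 11/90*1/15 + 11/30*3/5 + 23/45*1/5 = 223/675
d_2 = (X=191/1350, Y=713/1350, Z=223/675)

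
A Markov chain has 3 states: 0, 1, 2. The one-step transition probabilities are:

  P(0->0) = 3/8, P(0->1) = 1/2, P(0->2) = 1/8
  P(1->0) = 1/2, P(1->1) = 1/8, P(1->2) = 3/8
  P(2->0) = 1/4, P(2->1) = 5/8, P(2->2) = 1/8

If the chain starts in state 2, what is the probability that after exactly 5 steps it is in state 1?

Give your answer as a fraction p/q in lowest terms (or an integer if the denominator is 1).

Computing P^5 by repeated multiplication:
P^1 =
  0: [3/8, 1/2, 1/8]
  1: [1/2, 1/8, 3/8]
  2: [1/4, 5/8, 1/8]
P^2 =
  0: [27/64, 21/64, 1/4]
  1: [11/32, 1/2, 5/32]
  2: [7/16, 9/32, 9/32]
P^3 =
  0: [197/512, 209/512, 53/256]
  1: [107/256, 85/256, 1/4]
  2: [3/8, 55/128, 25/128]
P^4 =
  0: [1639/4096, 1527/4096, 465/2048]
  1: [789/2048, 833/2048, 213/1024]
  2: [207/512, 93/256, 119/512]
P^5 =
  0: [12885/32768, 12733/32768, 3575/16384]
  1: [6551/16384, 6119/16384, 1857/8192]
  2: [1603/4096, 1609/4096, 221/1024]

(P^5)[2 -> 1] = 1609/4096

Answer: 1609/4096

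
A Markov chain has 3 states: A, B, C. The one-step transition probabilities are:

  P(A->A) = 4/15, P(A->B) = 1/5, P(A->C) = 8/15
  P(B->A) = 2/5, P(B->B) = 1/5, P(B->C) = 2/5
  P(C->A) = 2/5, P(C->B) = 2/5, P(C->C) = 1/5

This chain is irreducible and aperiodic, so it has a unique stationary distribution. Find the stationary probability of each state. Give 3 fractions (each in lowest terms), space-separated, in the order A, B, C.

Answer: 6/17 14/51 19/51

Derivation:
The stationary distribution satisfies pi = pi * P, i.e.:
  pi_A = 4/15*pi_A + 2/5*pi_B + 2/5*pi_C
  pi_B = 1/5*pi_A + 1/5*pi_B + 2/5*pi_C
  pi_C = 8/15*pi_A + 2/5*pi_B + 1/5*pi_C
with normalization: pi_A + pi_B + pi_C = 1.

Using the first 2 balance equations plus normalization, the linear system A*pi = b is:
  [-11/15, 2/5, 2/5] . pi = 0
  [1/5, -4/5, 2/5] . pi = 0
  [1, 1, 1] . pi = 1

Solving yields:
  pi_A = 6/17
  pi_B = 14/51
  pi_C = 19/51

Verification (pi * P):
  6/17*4/15 + 14/51*2/5 + 19/51*2/5 = 6/17 = pi_A  (ok)
  6/17*1/5 + 14/51*1/5 + 19/51*2/5 = 14/51 = pi_B  (ok)
  6/17*8/15 + 14/51*2/5 + 19/51*1/5 = 19/51 = pi_C  (ok)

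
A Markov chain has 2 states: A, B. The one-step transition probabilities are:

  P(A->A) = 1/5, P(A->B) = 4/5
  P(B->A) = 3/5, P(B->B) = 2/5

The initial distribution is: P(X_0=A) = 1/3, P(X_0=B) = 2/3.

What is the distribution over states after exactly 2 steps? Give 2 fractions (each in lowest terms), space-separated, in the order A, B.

Propagating the distribution step by step (d_{t+1} = d_t * P):
d_0 = (A=1/3, B=2/3)
  d_1[A] = 1/3*1/5 + 2/3*3/5 = 7/15
  d_1[B] = 1/3*4/5 + 2/3*2/5 = 8/15
d_1 = (A=7/15, B=8/15)
  d_2[A] = 7/15*1/5 + 8/15*3/5 = 31/75
  d_2[B] = 7/15*4/5 + 8/15*2/5 = 44/75
d_2 = (A=31/75, B=44/75)

Answer: 31/75 44/75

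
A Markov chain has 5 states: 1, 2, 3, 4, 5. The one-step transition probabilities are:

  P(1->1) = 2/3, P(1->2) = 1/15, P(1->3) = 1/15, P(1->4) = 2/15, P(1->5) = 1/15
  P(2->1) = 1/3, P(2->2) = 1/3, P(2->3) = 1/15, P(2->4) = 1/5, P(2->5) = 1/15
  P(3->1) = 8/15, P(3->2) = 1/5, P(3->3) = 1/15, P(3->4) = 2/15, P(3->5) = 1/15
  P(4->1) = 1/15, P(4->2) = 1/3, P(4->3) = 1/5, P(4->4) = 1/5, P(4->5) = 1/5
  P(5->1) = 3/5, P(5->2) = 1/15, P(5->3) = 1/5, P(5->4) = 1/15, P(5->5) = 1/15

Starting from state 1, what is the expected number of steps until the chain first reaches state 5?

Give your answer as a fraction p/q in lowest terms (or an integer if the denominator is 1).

Let h_i = expected steps to first reach 5 from state i.
Boundary: h_5 = 0.
First-step equations for the other states:
  h_1 = 1 + 2/3*h_1 + 1/15*h_2 + 1/15*h_3 + 2/15*h_4 + 1/15*h_5
  h_2 = 1 + 1/3*h_1 + 1/3*h_2 + 1/15*h_3 + 1/5*h_4 + 1/15*h_5
  h_3 = 1 + 8/15*h_1 + 1/5*h_2 + 1/15*h_3 + 2/15*h_4 + 1/15*h_5
  h_4 = 1 + 1/15*h_1 + 1/3*h_2 + 1/5*h_3 + 1/5*h_4 + 1/5*h_5

Substituting h_5 = 0 and rearranging gives the linear system (I - Q) h = 1:
  [1/3, -1/15, -1/15, -2/15] . (h_1, h_2, h_3, h_4) = 1
  [-1/3, 2/3, -1/15, -1/5] . (h_1, h_2, h_3, h_4) = 1
  [-8/15, -1/5, 14/15, -2/15] . (h_1, h_2, h_3, h_4) = 1
  [-1/15, -1/3, -1/5, 4/5] . (h_1, h_2, h_3, h_4) = 1

Solving yields:
  h_1 = 1123/98
  h_2 = 554/49
  h_3 = 1121/98
  h_4 = 479/49

Starting state is 1, so the expected hitting time is h_1 = 1123/98.

Answer: 1123/98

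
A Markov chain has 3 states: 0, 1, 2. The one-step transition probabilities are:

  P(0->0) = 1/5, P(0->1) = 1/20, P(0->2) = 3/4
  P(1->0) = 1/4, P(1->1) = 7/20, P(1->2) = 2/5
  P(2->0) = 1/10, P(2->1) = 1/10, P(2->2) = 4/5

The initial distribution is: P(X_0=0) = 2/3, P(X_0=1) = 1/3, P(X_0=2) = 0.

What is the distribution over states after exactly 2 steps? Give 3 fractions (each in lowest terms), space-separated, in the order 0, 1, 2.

Propagating the distribution step by step (d_{t+1} = d_t * P):
d_0 = (0=2/3, 1=1/3, 2=0)
  d_1[0] = 2/3*1/5 + 1/3*1/4 + 0*1/10 = 13/60
  d_1[1] = 2/3*1/20 + 1/3*7/20 + 0*1/10 = 3/20
  d_1[2] = 2/3*3/4 + 1/3*2/5 + 0*4/5 = 19/30
d_1 = (0=13/60, 1=3/20, 2=19/30)
  d_2[0] = 13/60*1/5 + 3/20*1/4 + 19/30*1/10 = 173/1200
  d_2[1] = 13/60*1/20 + 3/20*7/20 + 19/30*1/10 = 19/150
  d_2[2] = 13/60*3/4 + 3/20*2/5 + 19/30*4/5 = 35/48
d_2 = (0=173/1200, 1=19/150, 2=35/48)

Answer: 173/1200 19/150 35/48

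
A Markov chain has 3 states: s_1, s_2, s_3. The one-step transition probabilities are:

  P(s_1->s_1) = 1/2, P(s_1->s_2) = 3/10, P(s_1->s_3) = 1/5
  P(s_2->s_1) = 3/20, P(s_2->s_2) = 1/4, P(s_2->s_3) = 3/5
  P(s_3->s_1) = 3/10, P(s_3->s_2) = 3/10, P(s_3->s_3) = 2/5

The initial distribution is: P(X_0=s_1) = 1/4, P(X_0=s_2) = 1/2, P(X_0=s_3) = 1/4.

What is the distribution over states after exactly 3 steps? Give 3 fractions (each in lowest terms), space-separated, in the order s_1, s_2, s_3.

Propagating the distribution step by step (d_{t+1} = d_t * P):
d_0 = (s_1=1/4, s_2=1/2, s_3=1/4)
  d_1[s_1] = 1/4*1/2 + 1/2*3/20 + 1/4*3/10 = 11/40
  d_1[s_2] = 1/4*3/10 + 1/2*1/4 + 1/4*3/10 = 11/40
  d_1[s_3] = 1/4*1/5 + 1/2*3/5 + 1/4*2/5 = 9/20
d_1 = (s_1=11/40, s_2=11/40, s_3=9/20)
  d_2[s_1] = 11/40*1/2 + 11/40*3/20 + 9/20*3/10 = 251/800
  d_2[s_2] = 11/40*3/10 + 11/40*1/4 + 9/20*3/10 = 229/800
  d_2[s_3] = 11/40*1/5 + 11/40*3/5 + 9/20*2/5 = 2/5
d_2 = (s_1=251/800, s_2=229/800, s_3=2/5)
  d_3[s_1] = 251/800*1/2 + 229/800*3/20 + 2/5*3/10 = 5117/16000
  d_3[s_2] = 251/800*3/10 + 229/800*1/4 + 2/5*3/10 = 4571/16000
  d_3[s_3] = 251/800*1/5 + 229/800*3/5 + 2/5*2/5 = 789/2000
d_3 = (s_1=5117/16000, s_2=4571/16000, s_3=789/2000)

Answer: 5117/16000 4571/16000 789/2000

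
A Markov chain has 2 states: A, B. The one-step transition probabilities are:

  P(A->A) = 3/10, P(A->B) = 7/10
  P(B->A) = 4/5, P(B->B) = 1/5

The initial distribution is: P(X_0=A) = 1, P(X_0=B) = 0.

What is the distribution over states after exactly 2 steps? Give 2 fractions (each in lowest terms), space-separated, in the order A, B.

Answer: 13/20 7/20

Derivation:
Propagating the distribution step by step (d_{t+1} = d_t * P):
d_0 = (A=1, B=0)
  d_1[A] = 1*3/10 + 0*4/5 = 3/10
  d_1[B] = 1*7/10 + 0*1/5 = 7/10
d_1 = (A=3/10, B=7/10)
  d_2[A] = 3/10*3/10 + 7/10*4/5 = 13/20
  d_2[B] = 3/10*7/10 + 7/10*1/5 = 7/20
d_2 = (A=13/20, B=7/20)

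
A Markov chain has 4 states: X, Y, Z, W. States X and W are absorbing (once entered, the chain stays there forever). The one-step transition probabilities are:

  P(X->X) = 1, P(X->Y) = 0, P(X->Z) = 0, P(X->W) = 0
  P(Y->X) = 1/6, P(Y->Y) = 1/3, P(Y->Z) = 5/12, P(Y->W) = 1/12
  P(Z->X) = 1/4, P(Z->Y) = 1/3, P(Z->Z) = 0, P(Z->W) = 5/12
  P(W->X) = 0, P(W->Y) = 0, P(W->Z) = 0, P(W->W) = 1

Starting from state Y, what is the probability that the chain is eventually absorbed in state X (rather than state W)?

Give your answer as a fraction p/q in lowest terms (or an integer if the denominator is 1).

Let a_i = P(absorbed in X | start in state i).
Boundary conditions: a_X = 1, a_W = 0.
For each transient state i, a_i = sum_j P(i->j) * a_j:
  a_Y = 1/6*a_X + 1/3*a_Y + 5/12*a_Z + 1/12*a_W
  a_Z = 1/4*a_X + 1/3*a_Y + 0*a_Z + 5/12*a_W

Substituting a_X = 1 and a_W = 0, rearrange to (I - Q) a = r where r[i] = P(i -> X):
  [2/3, -5/12] . (a_Y, a_Z) = 1/6
  [-1/3, 1] . (a_Y, a_Z) = 1/4

Solving yields:
  a_Y = 39/76
  a_Z = 8/19

Starting state is Y, so the absorption probability is a_Y = 39/76.

Answer: 39/76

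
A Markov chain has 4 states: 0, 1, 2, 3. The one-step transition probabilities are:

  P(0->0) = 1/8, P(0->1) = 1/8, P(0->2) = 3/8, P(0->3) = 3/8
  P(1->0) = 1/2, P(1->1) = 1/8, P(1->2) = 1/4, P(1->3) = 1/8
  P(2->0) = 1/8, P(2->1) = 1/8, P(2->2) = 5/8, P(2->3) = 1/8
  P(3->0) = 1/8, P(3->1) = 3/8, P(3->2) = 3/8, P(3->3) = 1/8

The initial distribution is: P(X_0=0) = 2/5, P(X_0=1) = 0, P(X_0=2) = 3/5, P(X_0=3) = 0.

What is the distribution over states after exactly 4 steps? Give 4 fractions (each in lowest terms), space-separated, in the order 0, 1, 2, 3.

Answer: 191/1024 171/1024 2423/5120 887/5120

Derivation:
Propagating the distribution step by step (d_{t+1} = d_t * P):
d_0 = (0=2/5, 1=0, 2=3/5, 3=0)
  d_1[0] = 2/5*1/8 + 0*1/2 + 3/5*1/8 + 0*1/8 = 1/8
  d_1[1] = 2/5*1/8 + 0*1/8 + 3/5*1/8 + 0*3/8 = 1/8
  d_1[2] = 2/5*3/8 + 0*1/4 + 3/5*5/8 + 0*3/8 = 21/40
  d_1[3] = 2/5*3/8 + 0*1/8 + 3/5*1/8 + 0*1/8 = 9/40
d_1 = (0=1/8, 1=1/8, 2=21/40, 3=9/40)
  d_2[0] = 1/8*1/8 + 1/8*1/2 + 21/40*1/8 + 9/40*1/8 = 11/64
  d_2[1] = 1/8*1/8 + 1/8*1/8 + 21/40*1/8 + 9/40*3/8 = 29/160
  d_2[2] = 1/8*3/8 + 1/8*1/4 + 21/40*5/8 + 9/40*3/8 = 157/320
  d_2[3] = 1/8*3/8 + 1/8*1/8 + 21/40*1/8 + 9/40*1/8 = 5/32
d_2 = (0=11/64, 1=29/160, 2=157/320, 3=5/32)
  d_3[0] = 11/64*1/8 + 29/160*1/2 + 157/320*1/8 + 5/32*1/8 = 247/1280
  d_3[1] = 11/64*1/8 + 29/160*1/8 + 157/320*1/8 + 5/32*3/8 = 21/128
  d_3[2] = 11/64*3/8 + 29/160*1/4 + 157/320*5/8 + 5/32*3/8 = 19/40
  d_3[3] = 11/64*3/8 + 29/160*1/8 + 157/320*1/8 + 5/32*1/8 = 43/256
d_3 = (0=247/1280, 1=21/128, 2=19/40, 3=43/256)
  d_4[0] = 247/1280*1/8 + 21/128*1/2 + 19/40*1/8 + 43/256*1/8 = 191/1024
  d_4[1] = 247/1280*1/8 + 21/128*1/8 + 19/40*1/8 + 43/256*3/8 = 171/1024
  d_4[2] = 247/1280*3/8 + 21/128*1/4 + 19/40*5/8 + 43/256*3/8 = 2423/5120
  d_4[3] = 247/1280*3/8 + 21/128*1/8 + 19/40*1/8 + 43/256*1/8 = 887/5120
d_4 = (0=191/1024, 1=171/1024, 2=2423/5120, 3=887/5120)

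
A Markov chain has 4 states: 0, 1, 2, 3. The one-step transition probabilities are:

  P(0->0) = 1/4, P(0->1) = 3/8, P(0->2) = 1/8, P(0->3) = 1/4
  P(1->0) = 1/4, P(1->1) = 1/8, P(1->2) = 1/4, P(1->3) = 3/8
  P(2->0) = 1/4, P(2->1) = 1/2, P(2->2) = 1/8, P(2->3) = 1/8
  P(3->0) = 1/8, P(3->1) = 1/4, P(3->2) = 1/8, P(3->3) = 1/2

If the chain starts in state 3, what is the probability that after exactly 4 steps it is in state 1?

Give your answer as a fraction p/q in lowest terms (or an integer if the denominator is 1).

Computing P^4 by repeated multiplication:
P^1 =
  0: [1/4, 3/8, 1/8, 1/4]
  1: [1/4, 1/8, 1/4, 3/8]
  2: [1/4, 1/2, 1/8, 1/8]
  3: [1/8, 1/4, 1/8, 1/2]
P^2 =
  0: [7/32, 17/64, 11/64, 11/32]
  1: [13/64, 21/64, 9/64, 21/64]
  2: [15/64, 1/4, 3/16, 21/64]
  3: [3/16, 17/64, 5/32, 25/64]
P^3 =
  0: [53/256, 147/512, 81/512, 89/256]
  1: [107/512, 69/256, 85/512, 91/256]
  2: [107/512, 151/512, 5/32, 87/256]
  3: [103/512, 143/512, 81/512, 185/512]
P^4 =
  0: [423/2048, 1145/4096, 659/4096, 723/2048]
  1: [421/2048, 1163/4096, 325/2048, 1441/4096]
  2: [425/2048, 285/1024, 663/4096, 1443/4096]
  3: [839/4096, 573/2048, 655/4096, 91/256]

(P^4)[3 -> 1] = 573/2048

Answer: 573/2048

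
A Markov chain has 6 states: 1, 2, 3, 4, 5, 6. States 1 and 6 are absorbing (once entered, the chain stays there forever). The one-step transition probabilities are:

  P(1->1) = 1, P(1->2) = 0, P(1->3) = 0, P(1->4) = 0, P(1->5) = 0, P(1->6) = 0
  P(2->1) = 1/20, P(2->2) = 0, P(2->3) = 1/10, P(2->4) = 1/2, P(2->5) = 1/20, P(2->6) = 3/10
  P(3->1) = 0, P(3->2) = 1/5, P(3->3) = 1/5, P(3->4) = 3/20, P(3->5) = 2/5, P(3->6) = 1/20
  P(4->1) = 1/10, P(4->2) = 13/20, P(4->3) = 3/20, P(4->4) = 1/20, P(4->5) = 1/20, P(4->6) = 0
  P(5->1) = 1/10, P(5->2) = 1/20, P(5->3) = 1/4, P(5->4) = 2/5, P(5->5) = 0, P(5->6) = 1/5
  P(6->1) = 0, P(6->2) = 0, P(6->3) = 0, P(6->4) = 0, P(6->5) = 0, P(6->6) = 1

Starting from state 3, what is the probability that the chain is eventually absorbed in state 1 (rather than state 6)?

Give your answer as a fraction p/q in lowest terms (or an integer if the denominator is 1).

Answer: 14463/47560

Derivation:
Let a_i = P(absorbed in 1 | start in state i).
Boundary conditions: a_1 = 1, a_6 = 0.
For each transient state i, a_i = sum_j P(i->j) * a_j:
  a_2 = 1/20*a_1 + 0*a_2 + 1/10*a_3 + 1/2*a_4 + 1/20*a_5 + 3/10*a_6
  a_3 = 0*a_1 + 1/5*a_2 + 1/5*a_3 + 3/20*a_4 + 2/5*a_5 + 1/20*a_6
  a_4 = 1/10*a_1 + 13/20*a_2 + 3/20*a_3 + 1/20*a_4 + 1/20*a_5 + 0*a_6
  a_5 = 1/10*a_1 + 1/20*a_2 + 1/4*a_3 + 2/5*a_4 + 0*a_5 + 1/5*a_6

Substituting a_1 = 1 and a_6 = 0, rearrange to (I - Q) a = r where r[i] = P(i -> 1):
  [1, -1/10, -1/2, -1/20] . (a_2, a_3, a_4, a_5) = 1/20
  [-1/5, 4/5, -3/20, -2/5] . (a_2, a_3, a_4, a_5) = 0
  [-13/20, -3/20, 19/20, -1/20] . (a_2, a_3, a_4, a_5) = 1/10
  [-1/20, -1/4, -2/5, 1] . (a_2, a_3, a_4, a_5) = 1/10

Solving yields:
  a_2 = 13197/47560
  a_3 = 14463/47560
  a_4 = 4289/11890
  a_5 = 7947/23780

Starting state is 3, so the absorption probability is a_3 = 14463/47560.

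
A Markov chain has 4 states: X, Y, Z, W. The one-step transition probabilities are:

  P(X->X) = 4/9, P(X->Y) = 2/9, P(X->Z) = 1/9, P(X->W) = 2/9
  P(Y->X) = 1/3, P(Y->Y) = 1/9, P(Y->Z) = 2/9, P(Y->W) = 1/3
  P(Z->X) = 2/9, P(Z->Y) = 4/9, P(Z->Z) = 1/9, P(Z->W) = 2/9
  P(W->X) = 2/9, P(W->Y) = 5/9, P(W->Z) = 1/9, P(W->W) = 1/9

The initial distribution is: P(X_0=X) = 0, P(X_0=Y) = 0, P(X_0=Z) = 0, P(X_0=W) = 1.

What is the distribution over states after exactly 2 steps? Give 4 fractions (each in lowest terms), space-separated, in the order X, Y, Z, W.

Answer: 1/3 2/9 14/81 22/81

Derivation:
Propagating the distribution step by step (d_{t+1} = d_t * P):
d_0 = (X=0, Y=0, Z=0, W=1)
  d_1[X] = 0*4/9 + 0*1/3 + 0*2/9 + 1*2/9 = 2/9
  d_1[Y] = 0*2/9 + 0*1/9 + 0*4/9 + 1*5/9 = 5/9
  d_1[Z] = 0*1/9 + 0*2/9 + 0*1/9 + 1*1/9 = 1/9
  d_1[W] = 0*2/9 + 0*1/3 + 0*2/9 + 1*1/9 = 1/9
d_1 = (X=2/9, Y=5/9, Z=1/9, W=1/9)
  d_2[X] = 2/9*4/9 + 5/9*1/3 + 1/9*2/9 + 1/9*2/9 = 1/3
  d_2[Y] = 2/9*2/9 + 5/9*1/9 + 1/9*4/9 + 1/9*5/9 = 2/9
  d_2[Z] = 2/9*1/9 + 5/9*2/9 + 1/9*1/9 + 1/9*1/9 = 14/81
  d_2[W] = 2/9*2/9 + 5/9*1/3 + 1/9*2/9 + 1/9*1/9 = 22/81
d_2 = (X=1/3, Y=2/9, Z=14/81, W=22/81)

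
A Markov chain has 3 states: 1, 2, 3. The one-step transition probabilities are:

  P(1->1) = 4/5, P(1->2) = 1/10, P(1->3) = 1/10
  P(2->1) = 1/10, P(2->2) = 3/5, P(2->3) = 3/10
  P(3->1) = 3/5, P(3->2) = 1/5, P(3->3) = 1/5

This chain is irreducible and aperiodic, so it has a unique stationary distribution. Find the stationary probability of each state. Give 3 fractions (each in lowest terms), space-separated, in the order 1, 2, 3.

Answer: 26/43 10/43 7/43

Derivation:
The stationary distribution satisfies pi = pi * P, i.e.:
  pi_1 = 4/5*pi_1 + 1/10*pi_2 + 3/5*pi_3
  pi_2 = 1/10*pi_1 + 3/5*pi_2 + 1/5*pi_3
  pi_3 = 1/10*pi_1 + 3/10*pi_2 + 1/5*pi_3
with normalization: pi_1 + pi_2 + pi_3 = 1.

Using the first 2 balance equations plus normalization, the linear system A*pi = b is:
  [-1/5, 1/10, 3/5] . pi = 0
  [1/10, -2/5, 1/5] . pi = 0
  [1, 1, 1] . pi = 1

Solving yields:
  pi_1 = 26/43
  pi_2 = 10/43
  pi_3 = 7/43

Verification (pi * P):
  26/43*4/5 + 10/43*1/10 + 7/43*3/5 = 26/43 = pi_1  (ok)
  26/43*1/10 + 10/43*3/5 + 7/43*1/5 = 10/43 = pi_2  (ok)
  26/43*1/10 + 10/43*3/10 + 7/43*1/5 = 7/43 = pi_3  (ok)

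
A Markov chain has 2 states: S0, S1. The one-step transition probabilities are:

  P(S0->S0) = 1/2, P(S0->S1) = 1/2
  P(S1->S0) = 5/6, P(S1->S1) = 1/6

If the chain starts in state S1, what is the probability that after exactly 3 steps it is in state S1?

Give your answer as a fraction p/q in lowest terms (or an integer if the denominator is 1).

Answer: 19/54

Derivation:
Computing P^3 by repeated multiplication:
P^1 =
  S0: [1/2, 1/2]
  S1: [5/6, 1/6]
P^2 =
  S0: [2/3, 1/3]
  S1: [5/9, 4/9]
P^3 =
  S0: [11/18, 7/18]
  S1: [35/54, 19/54]

(P^3)[S1 -> S1] = 19/54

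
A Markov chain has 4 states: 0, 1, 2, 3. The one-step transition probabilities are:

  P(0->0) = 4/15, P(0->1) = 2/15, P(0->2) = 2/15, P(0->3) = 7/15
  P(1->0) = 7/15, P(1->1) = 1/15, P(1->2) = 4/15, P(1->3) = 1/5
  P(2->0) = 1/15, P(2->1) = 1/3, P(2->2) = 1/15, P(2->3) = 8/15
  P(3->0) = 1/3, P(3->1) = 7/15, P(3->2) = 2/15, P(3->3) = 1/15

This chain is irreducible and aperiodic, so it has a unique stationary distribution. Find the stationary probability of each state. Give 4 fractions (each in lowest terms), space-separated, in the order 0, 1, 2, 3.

Answer: 423/1390 171/695 433/2780 817/2780

Derivation:
The stationary distribution satisfies pi = pi * P, i.e.:
  pi_0 = 4/15*pi_0 + 7/15*pi_1 + 1/15*pi_2 + 1/3*pi_3
  pi_1 = 2/15*pi_0 + 1/15*pi_1 + 1/3*pi_2 + 7/15*pi_3
  pi_2 = 2/15*pi_0 + 4/15*pi_1 + 1/15*pi_2 + 2/15*pi_3
  pi_3 = 7/15*pi_0 + 1/5*pi_1 + 8/15*pi_2 + 1/15*pi_3
with normalization: pi_0 + pi_1 + pi_2 + pi_3 = 1.

Using the first 3 balance equations plus normalization, the linear system A*pi = b is:
  [-11/15, 7/15, 1/15, 1/3] . pi = 0
  [2/15, -14/15, 1/3, 7/15] . pi = 0
  [2/15, 4/15, -14/15, 2/15] . pi = 0
  [1, 1, 1, 1] . pi = 1

Solving yields:
  pi_0 = 423/1390
  pi_1 = 171/695
  pi_2 = 433/2780
  pi_3 = 817/2780

Verification (pi * P):
  423/1390*4/15 + 171/695*7/15 + 433/2780*1/15 + 817/2780*1/3 = 423/1390 = pi_0  (ok)
  423/1390*2/15 + 171/695*1/15 + 433/2780*1/3 + 817/2780*7/15 = 171/695 = pi_1  (ok)
  423/1390*2/15 + 171/695*4/15 + 433/2780*1/15 + 817/2780*2/15 = 433/2780 = pi_2  (ok)
  423/1390*7/15 + 171/695*1/5 + 433/2780*8/15 + 817/2780*1/15 = 817/2780 = pi_3  (ok)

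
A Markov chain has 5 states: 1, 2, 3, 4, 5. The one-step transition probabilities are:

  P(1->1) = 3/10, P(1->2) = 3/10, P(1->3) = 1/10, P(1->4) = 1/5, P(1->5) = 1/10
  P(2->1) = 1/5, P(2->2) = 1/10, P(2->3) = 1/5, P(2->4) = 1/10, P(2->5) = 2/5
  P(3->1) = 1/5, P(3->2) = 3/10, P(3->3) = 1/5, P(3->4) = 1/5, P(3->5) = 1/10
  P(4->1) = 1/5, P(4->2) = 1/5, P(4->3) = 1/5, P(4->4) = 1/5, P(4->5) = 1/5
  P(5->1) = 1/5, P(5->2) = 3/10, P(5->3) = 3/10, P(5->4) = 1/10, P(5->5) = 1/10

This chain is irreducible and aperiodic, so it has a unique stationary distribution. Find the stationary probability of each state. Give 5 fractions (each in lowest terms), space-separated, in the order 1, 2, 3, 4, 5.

The stationary distribution satisfies pi = pi * P, i.e.:
  pi_1 = 3/10*pi_1 + 1/5*pi_2 + 1/5*pi_3 + 1/5*pi_4 + 1/5*pi_5
  pi_2 = 3/10*pi_1 + 1/10*pi_2 + 3/10*pi_3 + 1/5*pi_4 + 3/10*pi_5
  pi_3 = 1/10*pi_1 + 1/5*pi_2 + 1/5*pi_3 + 1/5*pi_4 + 3/10*pi_5
  pi_4 = 1/5*pi_1 + 1/10*pi_2 + 1/5*pi_3 + 1/5*pi_4 + 1/10*pi_5
  pi_5 = 1/10*pi_1 + 2/5*pi_2 + 1/10*pi_3 + 1/5*pi_4 + 1/10*pi_5
with normalization: pi_1 + pi_2 + pi_3 + pi_4 + pi_5 = 1.

Using the first 4 balance equations plus normalization, the linear system A*pi = b is:
  [-7/10, 1/5, 1/5, 1/5, 1/5] . pi = 0
  [3/10, -9/10, 3/10, 1/5, 3/10] . pi = 0
  [1/10, 1/5, -4/5, 1/5, 3/10] . pi = 0
  [1/5, 1/10, 1/5, -4/5, 1/10] . pi = 0
  [1, 1, 1, 1, 1] . pi = 1

Solving yields:
  pi_1 = 2/9
  pi_2 = 284/1199
  pi_3 = 2120/10791
  pi_4 = 189/1199
  pi_5 = 224/1199

Verification (pi * P):
  2/9*3/10 + 284/1199*1/5 + 2120/10791*1/5 + 189/1199*1/5 + 224/1199*1/5 = 2/9 = pi_1  (ok)
  2/9*3/10 + 284/1199*1/10 + 2120/10791*3/10 + 189/1199*1/5 + 224/1199*3/10 = 284/1199 = pi_2  (ok)
  2/9*1/10 + 284/1199*1/5 + 2120/10791*1/5 + 189/1199*1/5 + 224/1199*3/10 = 2120/10791 = pi_3  (ok)
  2/9*1/5 + 284/1199*1/10 + 2120/10791*1/5 + 189/1199*1/5 + 224/1199*1/10 = 189/1199 = pi_4  (ok)
  2/9*1/10 + 284/1199*2/5 + 2120/10791*1/10 + 189/1199*1/5 + 224/1199*1/10 = 224/1199 = pi_5  (ok)

Answer: 2/9 284/1199 2120/10791 189/1199 224/1199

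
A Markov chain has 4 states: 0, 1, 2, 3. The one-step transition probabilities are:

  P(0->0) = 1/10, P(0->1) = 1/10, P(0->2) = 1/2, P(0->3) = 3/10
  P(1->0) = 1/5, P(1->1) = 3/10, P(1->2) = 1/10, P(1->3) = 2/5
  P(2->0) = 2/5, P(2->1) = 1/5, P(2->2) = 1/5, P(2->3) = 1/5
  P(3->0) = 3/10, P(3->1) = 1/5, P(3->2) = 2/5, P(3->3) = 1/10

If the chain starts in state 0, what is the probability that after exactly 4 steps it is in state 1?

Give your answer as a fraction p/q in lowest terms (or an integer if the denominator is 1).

Computing P^4 by repeated multiplication:
P^1 =
  0: [1/10, 1/10, 1/2, 3/10]
  1: [1/5, 3/10, 1/10, 2/5]
  2: [2/5, 1/5, 1/5, 1/5]
  3: [3/10, 1/5, 2/5, 1/10]
P^2 =
  0: [8/25, 1/5, 7/25, 1/5]
  1: [6/25, 21/100, 31/100, 6/25]
  2: [11/50, 9/50, 17/50, 13/50]
  3: [13/50, 19/100, 29/100, 13/50]
P^3 =
  0: [61/250, 47/250, 79/250, 63/250]
  1: [131/500, 197/1000, 299/1000, 121/500]
  2: [34/125, 49/250, 3/10, 29/125]
  3: [129/500, 193/1000, 311/1000, 119/500]
P^4 =
  0: [33/125, 243/1250, 381/1250, 148/625]
  1: [1289/5000, 387/2000, 3073/10000, 1207/5000]
  2: [32/125, 481/2500, 771/2500, 152/625]
  3: [1301/5000, 387/2000, 3057/10000, 1203/5000]

(P^4)[0 -> 1] = 243/1250

Answer: 243/1250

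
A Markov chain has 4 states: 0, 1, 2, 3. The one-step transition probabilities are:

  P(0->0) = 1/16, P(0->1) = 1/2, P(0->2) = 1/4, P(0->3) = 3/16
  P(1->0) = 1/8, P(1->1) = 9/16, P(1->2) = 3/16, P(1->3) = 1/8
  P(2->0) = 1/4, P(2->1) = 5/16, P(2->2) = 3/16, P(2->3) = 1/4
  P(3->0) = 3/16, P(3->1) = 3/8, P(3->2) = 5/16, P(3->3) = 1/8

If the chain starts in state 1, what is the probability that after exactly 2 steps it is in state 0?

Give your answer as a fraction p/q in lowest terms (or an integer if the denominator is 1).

Answer: 19/128

Derivation:
Computing P^2 by repeated multiplication:
P^1 =
  0: [1/16, 1/2, 1/4, 3/16]
  1: [1/8, 9/16, 3/16, 1/8]
  2: [1/4, 5/16, 3/16, 1/4]
  3: [3/16, 3/8, 5/16, 1/8]
P^2 =
  0: [21/128, 59/128, 55/256, 41/256]
  1: [19/128, 31/64, 27/128, 5/32]
  2: [19/128, 29/64, 15/64, 21/128]
  3: [41/256, 115/256, 55/256, 45/256]

(P^2)[1 -> 0] = 19/128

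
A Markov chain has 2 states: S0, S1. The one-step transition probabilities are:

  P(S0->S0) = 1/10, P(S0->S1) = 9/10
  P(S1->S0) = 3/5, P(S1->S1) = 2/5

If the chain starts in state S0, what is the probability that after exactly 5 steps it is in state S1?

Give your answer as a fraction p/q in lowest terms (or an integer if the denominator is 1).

Computing P^5 by repeated multiplication:
P^1 =
  S0: [1/10, 9/10]
  S1: [3/5, 2/5]
P^2 =
  S0: [11/20, 9/20]
  S1: [3/10, 7/10]
P^3 =
  S0: [13/40, 27/40]
  S1: [9/20, 11/20]
P^4 =
  S0: [7/16, 9/16]
  S1: [3/8, 5/8]
P^5 =
  S0: [61/160, 99/160]
  S1: [33/80, 47/80]

(P^5)[S0 -> S1] = 99/160

Answer: 99/160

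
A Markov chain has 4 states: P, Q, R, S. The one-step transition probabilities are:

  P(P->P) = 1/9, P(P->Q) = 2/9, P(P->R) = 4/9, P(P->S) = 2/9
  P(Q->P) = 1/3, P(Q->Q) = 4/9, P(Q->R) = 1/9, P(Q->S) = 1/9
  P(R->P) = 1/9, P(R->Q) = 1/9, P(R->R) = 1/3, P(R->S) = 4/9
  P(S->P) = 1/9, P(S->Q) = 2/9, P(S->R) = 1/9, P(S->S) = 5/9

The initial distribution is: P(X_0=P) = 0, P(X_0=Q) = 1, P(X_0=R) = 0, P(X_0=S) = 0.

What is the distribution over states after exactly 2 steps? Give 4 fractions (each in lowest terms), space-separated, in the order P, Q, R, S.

Propagating the distribution step by step (d_{t+1} = d_t * P):
d_0 = (P=0, Q=1, R=0, S=0)
  d_1[P] = 0*1/9 + 1*1/3 + 0*1/9 + 0*1/9 = 1/3
  d_1[Q] = 0*2/9 + 1*4/9 + 0*1/9 + 0*2/9 = 4/9
  d_1[R] = 0*4/9 + 1*1/9 + 0*1/3 + 0*1/9 = 1/9
  d_1[S] = 0*2/9 + 1*1/9 + 0*4/9 + 0*5/9 = 1/9
d_1 = (P=1/3, Q=4/9, R=1/9, S=1/9)
  d_2[P] = 1/3*1/9 + 4/9*1/3 + 1/9*1/9 + 1/9*1/9 = 17/81
  d_2[Q] = 1/3*2/9 + 4/9*4/9 + 1/9*1/9 + 1/9*2/9 = 25/81
  d_2[R] = 1/3*4/9 + 4/9*1/9 + 1/9*1/3 + 1/9*1/9 = 20/81
  d_2[S] = 1/3*2/9 + 4/9*1/9 + 1/9*4/9 + 1/9*5/9 = 19/81
d_2 = (P=17/81, Q=25/81, R=20/81, S=19/81)

Answer: 17/81 25/81 20/81 19/81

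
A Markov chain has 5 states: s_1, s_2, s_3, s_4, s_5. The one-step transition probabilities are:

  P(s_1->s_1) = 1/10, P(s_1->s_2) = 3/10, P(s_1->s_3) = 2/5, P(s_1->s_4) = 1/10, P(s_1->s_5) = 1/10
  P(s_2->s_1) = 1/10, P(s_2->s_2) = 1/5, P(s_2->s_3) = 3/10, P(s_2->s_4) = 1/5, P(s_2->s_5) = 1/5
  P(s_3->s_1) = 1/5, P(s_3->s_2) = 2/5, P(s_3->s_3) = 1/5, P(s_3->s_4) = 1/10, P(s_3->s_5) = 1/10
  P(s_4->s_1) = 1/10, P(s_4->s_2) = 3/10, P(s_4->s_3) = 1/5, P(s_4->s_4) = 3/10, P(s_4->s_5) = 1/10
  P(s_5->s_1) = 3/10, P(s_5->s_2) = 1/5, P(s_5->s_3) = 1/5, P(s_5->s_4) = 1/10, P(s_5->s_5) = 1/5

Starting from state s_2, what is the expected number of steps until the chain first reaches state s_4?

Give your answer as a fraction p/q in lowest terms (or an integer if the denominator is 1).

Let h_i = expected steps to first reach s_4 from state i.
Boundary: h_s_4 = 0.
First-step equations for the other states:
  h_s_1 = 1 + 1/10*h_s_1 + 3/10*h_s_2 + 2/5*h_s_3 + 1/10*h_s_4 + 1/10*h_s_5
  h_s_2 = 1 + 1/10*h_s_1 + 1/5*h_s_2 + 3/10*h_s_3 + 1/5*h_s_4 + 1/5*h_s_5
  h_s_3 = 1 + 1/5*h_s_1 + 2/5*h_s_2 + 1/5*h_s_3 + 1/10*h_s_4 + 1/10*h_s_5
  h_s_5 = 1 + 3/10*h_s_1 + 1/5*h_s_2 + 1/5*h_s_3 + 1/10*h_s_4 + 1/5*h_s_5

Substituting h_s_4 = 0 and rearranging gives the linear system (I - Q) h = 1:
  [9/10, -3/10, -2/5, -1/10] . (h_s_1, h_s_2, h_s_3, h_s_5) = 1
  [-1/10, 4/5, -3/10, -1/5] . (h_s_1, h_s_2, h_s_3, h_s_5) = 1
  [-1/5, -2/5, 4/5, -1/10] . (h_s_1, h_s_2, h_s_3, h_s_5) = 1
  [-3/10, -1/5, -1/5, 4/5] . (h_s_1, h_s_2, h_s_3, h_s_5) = 1

Solving yields:
  h_s_1 = 70/9
  h_s_2 = 11030/1557
  h_s_3 = 12020/1557
  h_s_5 = 12250/1557

Starting state is s_2, so the expected hitting time is h_s_2 = 11030/1557.

Answer: 11030/1557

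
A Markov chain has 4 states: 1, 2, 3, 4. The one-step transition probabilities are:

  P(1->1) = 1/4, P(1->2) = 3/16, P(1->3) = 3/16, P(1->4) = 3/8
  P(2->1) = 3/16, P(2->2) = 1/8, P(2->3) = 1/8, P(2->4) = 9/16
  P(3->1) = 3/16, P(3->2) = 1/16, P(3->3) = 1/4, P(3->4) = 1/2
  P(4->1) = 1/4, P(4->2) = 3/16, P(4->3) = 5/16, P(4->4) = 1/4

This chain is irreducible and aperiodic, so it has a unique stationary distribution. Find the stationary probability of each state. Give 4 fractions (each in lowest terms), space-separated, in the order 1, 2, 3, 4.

The stationary distribution satisfies pi = pi * P, i.e.:
  pi_1 = 1/4*pi_1 + 3/16*pi_2 + 3/16*pi_3 + 1/4*pi_4
  pi_2 = 3/16*pi_1 + 1/8*pi_2 + 1/16*pi_3 + 3/16*pi_4
  pi_3 = 3/16*pi_1 + 1/8*pi_2 + 1/4*pi_3 + 5/16*pi_4
  pi_4 = 3/8*pi_1 + 9/16*pi_2 + 1/2*pi_3 + 1/4*pi_4
with normalization: pi_1 + pi_2 + pi_3 + pi_4 = 1.

Using the first 3 balance equations plus normalization, the linear system A*pi = b is:
  [-3/4, 3/16, 3/16, 1/4] . pi = 0
  [3/16, -7/8, 1/16, 3/16] . pi = 0
  [3/16, 1/8, -3/4, 5/16] . pi = 0
  [1, 1, 1, 1] . pi = 1

Solving yields:
  pi_1 = 1015/4498
  pi_2 = 333/2249
  pi_3 = 543/2249
  pi_4 = 1731/4498

Verification (pi * P):
  1015/4498*1/4 + 333/2249*3/16 + 543/2249*3/16 + 1731/4498*1/4 = 1015/4498 = pi_1  (ok)
  1015/4498*3/16 + 333/2249*1/8 + 543/2249*1/16 + 1731/4498*3/16 = 333/2249 = pi_2  (ok)
  1015/4498*3/16 + 333/2249*1/8 + 543/2249*1/4 + 1731/4498*5/16 = 543/2249 = pi_3  (ok)
  1015/4498*3/8 + 333/2249*9/16 + 543/2249*1/2 + 1731/4498*1/4 = 1731/4498 = pi_4  (ok)

Answer: 1015/4498 333/2249 543/2249 1731/4498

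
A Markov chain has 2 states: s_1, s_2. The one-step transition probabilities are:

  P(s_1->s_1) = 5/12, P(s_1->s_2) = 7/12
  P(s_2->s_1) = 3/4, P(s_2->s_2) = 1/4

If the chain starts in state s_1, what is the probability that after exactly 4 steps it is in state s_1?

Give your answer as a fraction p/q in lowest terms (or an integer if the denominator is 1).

Answer: 46/81

Derivation:
Computing P^4 by repeated multiplication:
P^1 =
  s_1: [5/12, 7/12]
  s_2: [3/4, 1/4]
P^2 =
  s_1: [11/18, 7/18]
  s_2: [1/2, 1/2]
P^3 =
  s_1: [59/108, 49/108]
  s_2: [7/12, 5/12]
P^4 =
  s_1: [46/81, 35/81]
  s_2: [5/9, 4/9]

(P^4)[s_1 -> s_1] = 46/81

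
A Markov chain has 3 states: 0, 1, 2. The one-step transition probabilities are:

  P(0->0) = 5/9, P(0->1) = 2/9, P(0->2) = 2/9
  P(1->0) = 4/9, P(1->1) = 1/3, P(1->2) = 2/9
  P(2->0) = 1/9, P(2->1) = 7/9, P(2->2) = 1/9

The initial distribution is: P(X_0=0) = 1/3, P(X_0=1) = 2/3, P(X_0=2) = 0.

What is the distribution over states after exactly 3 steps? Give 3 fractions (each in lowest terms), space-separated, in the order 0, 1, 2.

Propagating the distribution step by step (d_{t+1} = d_t * P):
d_0 = (0=1/3, 1=2/3, 2=0)
  d_1[0] = 1/3*5/9 + 2/3*4/9 + 0*1/9 = 13/27
  d_1[1] = 1/3*2/9 + 2/3*1/3 + 0*7/9 = 8/27
  d_1[2] = 1/3*2/9 + 2/3*2/9 + 0*1/9 = 2/9
d_1 = (0=13/27, 1=8/27, 2=2/9)
  d_2[0] = 13/27*5/9 + 8/27*4/9 + 2/9*1/9 = 103/243
  d_2[1] = 13/27*2/9 + 8/27*1/3 + 2/9*7/9 = 92/243
  d_2[2] = 13/27*2/9 + 8/27*2/9 + 2/9*1/9 = 16/81
d_2 = (0=103/243, 1=92/243, 2=16/81)
  d_3[0] = 103/243*5/9 + 92/243*4/9 + 16/81*1/9 = 931/2187
  d_3[1] = 103/243*2/9 + 92/243*1/3 + 16/81*7/9 = 818/2187
  d_3[2] = 103/243*2/9 + 92/243*2/9 + 16/81*1/9 = 146/729
d_3 = (0=931/2187, 1=818/2187, 2=146/729)

Answer: 931/2187 818/2187 146/729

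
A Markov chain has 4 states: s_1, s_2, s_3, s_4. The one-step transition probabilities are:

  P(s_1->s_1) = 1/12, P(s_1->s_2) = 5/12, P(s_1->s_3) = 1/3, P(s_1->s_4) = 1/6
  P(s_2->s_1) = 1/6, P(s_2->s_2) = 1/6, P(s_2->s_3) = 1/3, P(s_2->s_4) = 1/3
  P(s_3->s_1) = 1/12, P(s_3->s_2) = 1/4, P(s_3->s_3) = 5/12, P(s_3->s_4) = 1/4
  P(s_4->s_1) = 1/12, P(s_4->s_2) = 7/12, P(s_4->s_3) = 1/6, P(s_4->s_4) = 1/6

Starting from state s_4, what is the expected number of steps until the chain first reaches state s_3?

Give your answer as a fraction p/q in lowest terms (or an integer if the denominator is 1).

Let h_i = expected steps to first reach s_3 from state i.
Boundary: h_s_3 = 0.
First-step equations for the other states:
  h_s_1 = 1 + 1/12*h_s_1 + 5/12*h_s_2 + 1/3*h_s_3 + 1/6*h_s_4
  h_s_2 = 1 + 1/6*h_s_1 + 1/6*h_s_2 + 1/3*h_s_3 + 1/3*h_s_4
  h_s_4 = 1 + 1/12*h_s_1 + 7/12*h_s_2 + 1/6*h_s_3 + 1/6*h_s_4

Substituting h_s_3 = 0 and rearranging gives the linear system (I - Q) h = 1:
  [11/12, -5/12, -1/6] . (h_s_1, h_s_2, h_s_4) = 1
  [-1/6, 5/6, -1/3] . (h_s_1, h_s_2, h_s_4) = 1
  [-1/12, -7/12, 5/6] . (h_s_1, h_s_2, h_s_4) = 1

Solving yields:
  h_s_1 = 44/13
  h_s_2 = 45/13
  h_s_4 = 103/26

Starting state is s_4, so the expected hitting time is h_s_4 = 103/26.

Answer: 103/26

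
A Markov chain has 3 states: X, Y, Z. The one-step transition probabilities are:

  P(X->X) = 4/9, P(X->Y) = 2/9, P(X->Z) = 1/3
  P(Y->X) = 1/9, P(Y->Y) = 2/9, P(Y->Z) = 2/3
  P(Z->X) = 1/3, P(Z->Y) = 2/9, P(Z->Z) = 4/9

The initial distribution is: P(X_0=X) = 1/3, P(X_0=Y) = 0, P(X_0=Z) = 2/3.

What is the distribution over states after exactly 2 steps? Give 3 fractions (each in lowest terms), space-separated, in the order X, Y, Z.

Answer: 79/243 2/9 110/243

Derivation:
Propagating the distribution step by step (d_{t+1} = d_t * P):
d_0 = (X=1/3, Y=0, Z=2/3)
  d_1[X] = 1/3*4/9 + 0*1/9 + 2/3*1/3 = 10/27
  d_1[Y] = 1/3*2/9 + 0*2/9 + 2/3*2/9 = 2/9
  d_1[Z] = 1/3*1/3 + 0*2/3 + 2/3*4/9 = 11/27
d_1 = (X=10/27, Y=2/9, Z=11/27)
  d_2[X] = 10/27*4/9 + 2/9*1/9 + 11/27*1/3 = 79/243
  d_2[Y] = 10/27*2/9 + 2/9*2/9 + 11/27*2/9 = 2/9
  d_2[Z] = 10/27*1/3 + 2/9*2/3 + 11/27*4/9 = 110/243
d_2 = (X=79/243, Y=2/9, Z=110/243)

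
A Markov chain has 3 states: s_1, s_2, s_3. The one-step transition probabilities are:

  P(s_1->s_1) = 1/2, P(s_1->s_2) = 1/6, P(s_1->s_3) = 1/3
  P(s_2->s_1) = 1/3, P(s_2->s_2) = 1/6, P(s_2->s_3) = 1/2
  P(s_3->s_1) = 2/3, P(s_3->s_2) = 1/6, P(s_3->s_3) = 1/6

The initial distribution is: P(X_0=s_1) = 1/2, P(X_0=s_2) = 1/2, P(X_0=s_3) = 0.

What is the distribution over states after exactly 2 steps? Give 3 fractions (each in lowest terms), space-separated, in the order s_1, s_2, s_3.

Answer: 13/24 1/6 7/24

Derivation:
Propagating the distribution step by step (d_{t+1} = d_t * P):
d_0 = (s_1=1/2, s_2=1/2, s_3=0)
  d_1[s_1] = 1/2*1/2 + 1/2*1/3 + 0*2/3 = 5/12
  d_1[s_2] = 1/2*1/6 + 1/2*1/6 + 0*1/6 = 1/6
  d_1[s_3] = 1/2*1/3 + 1/2*1/2 + 0*1/6 = 5/12
d_1 = (s_1=5/12, s_2=1/6, s_3=5/12)
  d_2[s_1] = 5/12*1/2 + 1/6*1/3 + 5/12*2/3 = 13/24
  d_2[s_2] = 5/12*1/6 + 1/6*1/6 + 5/12*1/6 = 1/6
  d_2[s_3] = 5/12*1/3 + 1/6*1/2 + 5/12*1/6 = 7/24
d_2 = (s_1=13/24, s_2=1/6, s_3=7/24)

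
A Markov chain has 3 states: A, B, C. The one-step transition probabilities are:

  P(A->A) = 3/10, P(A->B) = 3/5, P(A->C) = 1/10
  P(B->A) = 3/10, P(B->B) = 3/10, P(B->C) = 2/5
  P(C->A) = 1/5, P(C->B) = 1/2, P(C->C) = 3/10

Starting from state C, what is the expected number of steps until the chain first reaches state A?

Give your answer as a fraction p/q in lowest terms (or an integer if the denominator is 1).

Answer: 120/29

Derivation:
Let h_i = expected steps to first reach A from state i.
Boundary: h_A = 0.
First-step equations for the other states:
  h_B = 1 + 3/10*h_A + 3/10*h_B + 2/5*h_C
  h_C = 1 + 1/5*h_A + 1/2*h_B + 3/10*h_C

Substituting h_A = 0 and rearranging gives the linear system (I - Q) h = 1:
  [7/10, -2/5] . (h_B, h_C) = 1
  [-1/2, 7/10] . (h_B, h_C) = 1

Solving yields:
  h_B = 110/29
  h_C = 120/29

Starting state is C, so the expected hitting time is h_C = 120/29.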